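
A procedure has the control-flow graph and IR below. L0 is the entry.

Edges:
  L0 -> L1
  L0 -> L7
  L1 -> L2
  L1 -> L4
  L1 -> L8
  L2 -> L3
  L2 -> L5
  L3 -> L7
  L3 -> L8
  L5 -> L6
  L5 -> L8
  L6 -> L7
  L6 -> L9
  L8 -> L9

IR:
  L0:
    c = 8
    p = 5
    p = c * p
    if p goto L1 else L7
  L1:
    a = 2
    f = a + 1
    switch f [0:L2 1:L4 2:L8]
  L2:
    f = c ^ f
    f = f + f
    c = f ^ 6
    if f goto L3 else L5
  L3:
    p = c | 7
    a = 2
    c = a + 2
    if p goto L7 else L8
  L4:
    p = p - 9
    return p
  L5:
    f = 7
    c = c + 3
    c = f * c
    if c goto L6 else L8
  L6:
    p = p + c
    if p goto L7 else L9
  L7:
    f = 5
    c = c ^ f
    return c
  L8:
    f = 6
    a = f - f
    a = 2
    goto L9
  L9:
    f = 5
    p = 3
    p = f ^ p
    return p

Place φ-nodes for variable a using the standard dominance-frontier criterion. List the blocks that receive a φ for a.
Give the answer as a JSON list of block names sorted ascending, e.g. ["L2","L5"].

Answer: ["L7", "L8", "L9"]

Analysis:
idom tree: L1←L0 L2←L1 L3←L2 L4←L1 L5←L2 L6←L5 L7←L0 L8←L1 L9←L1
Dom at joins:
  L7: preds {L0,L3,L6}: {L0} ∩ {L0,L1,L2,L3} ∩ {L0,L1,L2,L5,L6} = {L0}; idom=L0
  L8: preds {L1,L3,L5}: {L0,L1} ∩ {L0,L1,L2,L3} ∩ {L0,L1,L2,L5} = {L0,L1}; idom=L1
  L9: preds {L6,L8}: {L0,L1,L2,L5,L6} ∩ {L0,L1,L8} = {L0,L1}; idom=L1

Frontier:
  L7←L0: walk · to L0
  L7←L3: walk L3→L2→L1 to L0
  L7←L6: walk L6→L5→L2→L1 to L0
  L8←L1: walk · to L1
  L8←L3: walk L3→L2 to L1
  L8←L5: walk L5→L2 to L1
  L9←L6: walk L6→L5→L2 to L1
  L9←L8: walk L8 to L1
  L0 → ∅
  L1 → {L7}
  L2 → {L7,L8,L9}
  L3 → {L7,L8}
  L4 → ∅
  L5 → {L7,L8,L9}
  L6 → {L7,L9}
  L7 → ∅
  L8 → {L9}
  L9 → ∅

φ for a: defs {L1,L3,L8}
  DF⁺ = {L7,L8,L9}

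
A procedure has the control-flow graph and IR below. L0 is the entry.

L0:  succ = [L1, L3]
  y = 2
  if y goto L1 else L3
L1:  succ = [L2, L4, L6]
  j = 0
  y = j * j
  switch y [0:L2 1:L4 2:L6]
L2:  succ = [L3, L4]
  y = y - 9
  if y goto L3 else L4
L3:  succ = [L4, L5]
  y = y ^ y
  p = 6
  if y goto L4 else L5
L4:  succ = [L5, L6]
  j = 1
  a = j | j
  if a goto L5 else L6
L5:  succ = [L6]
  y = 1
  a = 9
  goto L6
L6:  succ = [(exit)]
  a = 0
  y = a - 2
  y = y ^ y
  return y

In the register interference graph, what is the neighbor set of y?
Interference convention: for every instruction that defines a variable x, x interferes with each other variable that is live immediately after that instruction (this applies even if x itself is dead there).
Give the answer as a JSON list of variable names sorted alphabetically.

Block summaries:
  L0: {y} / ∅
  L1: {j,y} / ∅
  L2: {y} / {y}
  L3: {p,y} / {y}
  L4: {a,j} / ∅
  L5: {a,y} / ∅
  L6: {a,y} / ∅

Backward fixpoint:
  L0 li=∅ lo={y}
  L1 li=∅ lo={y}
  L2 li={y} lo={y}
  L3 li={y} lo=∅
  L4 li=∅ lo=∅
  L5 li=∅ lo=∅
  L6 li=∅ lo=∅

Conflict graph:
  a: ∅
  j: ∅
  p: {y}
  y: {p}

N(y) = ["p"]

Answer: ["p"]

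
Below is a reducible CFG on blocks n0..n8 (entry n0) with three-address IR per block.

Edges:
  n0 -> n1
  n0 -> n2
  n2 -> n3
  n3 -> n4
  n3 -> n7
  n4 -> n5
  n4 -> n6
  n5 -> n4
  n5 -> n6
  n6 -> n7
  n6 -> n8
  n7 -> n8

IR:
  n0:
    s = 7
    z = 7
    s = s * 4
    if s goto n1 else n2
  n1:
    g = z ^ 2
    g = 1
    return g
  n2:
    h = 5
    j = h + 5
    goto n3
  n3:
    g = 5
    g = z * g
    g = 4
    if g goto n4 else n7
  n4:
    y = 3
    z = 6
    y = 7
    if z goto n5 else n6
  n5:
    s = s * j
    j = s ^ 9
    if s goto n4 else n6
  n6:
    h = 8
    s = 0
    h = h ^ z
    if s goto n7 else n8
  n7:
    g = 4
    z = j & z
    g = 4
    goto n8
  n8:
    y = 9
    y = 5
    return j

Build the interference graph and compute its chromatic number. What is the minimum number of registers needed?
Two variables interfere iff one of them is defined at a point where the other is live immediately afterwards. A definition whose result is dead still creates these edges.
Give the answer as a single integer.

Answer: 4

Derivation:
def/use:
  n0: def={s,z} ue=∅
  n1: def={g} ue={z}
  n2: def={h,j} ue=∅
  n3: def={g} ue={z}
  n4: def={y,z} ue=∅
  n5: def={j,s} ue={j,s}
  n6: def={h,s} ue={z}
  n7: def={g,z} ue={j,z}
  n8: def={y} ue={j}

Live sets:
  n0 li=∅ lo={s,z}
  n1 li={z} lo=∅
  n2 li={s,z} lo={j,s,z}
  n3 li={j,s,z} lo={j,s,z}
  n4 li={j,s} lo={j,s,z}
  n5 li={j,s,z} lo={j,s,z}
  n6 li={j,z} lo={j,z}
  n7 li={j,z} lo={j}
  n8 li={j} lo=∅

Interference:
  g — {j,s,z}
  h — {j,s,z}
  j — {g,h,s,y,z}
  s — {g,h,j,y,z}
  y — {j,s,z}
  z — {g,h,j,s,y}

Registers:
  {g,j,s,z} pairwise interfere (4-clique) ⇒ χ ≥ 4
  assign g→R3 h→R3 j→R0 s→R1 y→R3 z→R2 — no edge inside a register ⇒ χ ≤ 4
  χ = 4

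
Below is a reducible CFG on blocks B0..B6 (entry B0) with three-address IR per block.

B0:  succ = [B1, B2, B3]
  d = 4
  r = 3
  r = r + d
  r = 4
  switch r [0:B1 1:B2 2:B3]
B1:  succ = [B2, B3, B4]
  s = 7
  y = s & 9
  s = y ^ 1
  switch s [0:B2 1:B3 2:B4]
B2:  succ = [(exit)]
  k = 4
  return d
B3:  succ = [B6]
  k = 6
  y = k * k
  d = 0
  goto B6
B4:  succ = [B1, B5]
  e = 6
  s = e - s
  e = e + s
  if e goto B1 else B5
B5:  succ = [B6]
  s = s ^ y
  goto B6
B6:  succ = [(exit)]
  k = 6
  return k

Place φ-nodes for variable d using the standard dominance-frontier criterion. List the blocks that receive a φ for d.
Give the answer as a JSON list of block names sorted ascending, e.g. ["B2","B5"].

Answer: ["B6"]

Working:
idom tree: B1←B0 B2←B0 B3←B0 B4←B1 B5←B4 B6←B0
Join-block Dom:
  B1: preds {B0,B4}: {B0} ∩ {B0,B1,B4} = {B0}; idom=B0
  B2: preds {B0,B1}: {B0} ∩ {B0,B1} = {B0}; idom=B0
  B3: preds {B0,B1}: {B0} ∩ {B0,B1} = {B0}; idom=B0
  B6: preds {B3,B5}: {B0,B3} ∩ {B0,B1,B4,B5} = {B0}; idom=B0

Frontier:
  join B1 pred B0: · stop@B0
  join B1 pred B4: B4→B1 stop@B0
  join B2 pred B0: · stop@B0
  join B2 pred B1: B1 stop@B0
  join B3 pred B0: · stop@B0
  join B3 pred B1: B1 stop@B0
  join B6 pred B3: B3 stop@B0
  join B6 pred B5: B5→B4→B1 stop@B0
  B0: DF=∅
  B1: DF={B1,B2,B3,B6}
  B2: DF=∅
  B3: DF={B6}
  B4: DF={B1,B6}
  B5: DF={B6}
  B6: DF=∅

φ for d: defs {B0,B3}
  DF⁺ = {B6}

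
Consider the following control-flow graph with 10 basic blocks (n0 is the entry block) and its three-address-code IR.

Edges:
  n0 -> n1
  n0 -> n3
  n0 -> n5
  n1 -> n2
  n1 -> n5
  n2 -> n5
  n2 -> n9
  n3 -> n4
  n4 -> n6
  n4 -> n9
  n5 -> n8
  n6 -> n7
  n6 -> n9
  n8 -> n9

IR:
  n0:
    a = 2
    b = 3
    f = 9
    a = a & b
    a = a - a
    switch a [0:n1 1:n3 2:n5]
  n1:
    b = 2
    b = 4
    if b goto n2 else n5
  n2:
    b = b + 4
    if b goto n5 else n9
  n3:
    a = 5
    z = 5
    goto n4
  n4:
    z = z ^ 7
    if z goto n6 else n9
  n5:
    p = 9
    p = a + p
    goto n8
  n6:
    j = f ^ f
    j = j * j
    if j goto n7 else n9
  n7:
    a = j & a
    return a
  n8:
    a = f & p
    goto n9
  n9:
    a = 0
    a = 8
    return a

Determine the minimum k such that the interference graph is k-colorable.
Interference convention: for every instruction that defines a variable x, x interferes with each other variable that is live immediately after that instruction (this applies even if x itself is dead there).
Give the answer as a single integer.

Answer: 3

Working:
def/use:
  n0: {a,b,f} / ∅
  n1: {b} / ∅
  n2: {b} / {b}
  n3: {a,z} / ∅
  n4: {z} / {z}
  n5: {p} / {a}
  n6: {j} / {f}
  n7: {a} / {a,j}
  n8: {a} / {f,p}
  n9: {a} / ∅

Backward fixpoint:
  n0: in=∅ out={a,f}
  n1: in={a,f} out={a,b,f}
  n2: in={a,b,f} out={a,f}
  n3: in={f} out={a,f,z}
  n4: in={a,f,z} out={a,f}
  n5: in={a,f} out={f,p}
  n6: in={a,f} out={a,j}
  n7: in={a,j} out=∅
  n8: in={f,p} out=∅
  n9: in=∅ out=∅

Interfere edges:
  a↔{b,f,j,p,z}
  b↔{a,f}
  f↔{a,b,p,z}
  j↔{a}
  p↔{a,f}
  z↔{a,f}

Registers:
  {a,b,f} pairwise interfere (3-clique) ⇒ χ ≥ 3
  3-colouring: r0={a}  r1={f,j}  r2={b,p,z}
  χ = 3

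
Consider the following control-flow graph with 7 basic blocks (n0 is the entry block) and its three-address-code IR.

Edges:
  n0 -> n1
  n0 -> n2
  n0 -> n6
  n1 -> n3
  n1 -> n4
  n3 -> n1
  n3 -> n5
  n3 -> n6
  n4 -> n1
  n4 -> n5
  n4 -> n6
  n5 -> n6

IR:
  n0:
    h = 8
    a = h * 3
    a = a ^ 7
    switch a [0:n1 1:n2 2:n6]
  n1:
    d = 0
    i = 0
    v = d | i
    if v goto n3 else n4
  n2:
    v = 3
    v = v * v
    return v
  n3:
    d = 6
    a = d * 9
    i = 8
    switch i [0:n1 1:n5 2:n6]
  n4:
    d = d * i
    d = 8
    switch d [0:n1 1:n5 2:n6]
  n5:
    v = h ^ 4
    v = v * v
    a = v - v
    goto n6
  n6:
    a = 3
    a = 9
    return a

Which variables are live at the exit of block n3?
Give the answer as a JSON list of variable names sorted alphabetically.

Per-block:
  n0 def {a,h} use ∅
  n1 def {d,i,v} use ∅
  n2 def {v} use ∅
  n3 def {a,d,i} use ∅
  n4 def {d} use {d,i}
  n5 def {a,v} use {h}
  n6 def {a} use ∅

Live sets:
  live n0: ∅→{h}
  live n1: {h}→{d,h,i}
  live n2: ∅→∅
  live n3: {h}→{h}
  live n4: {d,h,i}→{h}
  live n5: {h}→∅
  live n6: ∅→∅

live-out(n3) = ["h"]

Answer: ["h"]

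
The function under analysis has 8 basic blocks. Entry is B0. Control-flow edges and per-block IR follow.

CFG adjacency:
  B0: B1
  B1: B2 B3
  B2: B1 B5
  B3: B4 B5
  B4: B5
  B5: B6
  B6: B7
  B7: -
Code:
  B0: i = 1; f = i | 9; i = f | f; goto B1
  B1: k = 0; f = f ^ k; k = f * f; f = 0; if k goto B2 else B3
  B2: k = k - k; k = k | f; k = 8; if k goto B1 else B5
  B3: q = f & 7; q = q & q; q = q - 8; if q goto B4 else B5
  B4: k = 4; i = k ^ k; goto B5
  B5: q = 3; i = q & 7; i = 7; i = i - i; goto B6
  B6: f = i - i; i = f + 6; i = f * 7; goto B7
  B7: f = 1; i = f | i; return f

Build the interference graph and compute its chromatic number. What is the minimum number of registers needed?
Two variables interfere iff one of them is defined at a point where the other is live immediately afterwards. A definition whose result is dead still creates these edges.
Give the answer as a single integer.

Block summaries:
  B0: def={f,i} ue=∅
  B1: def={f,k} ue={f}
  B2: def={k} ue={f,k}
  B3: def={q} ue={f}
  B4: def={i,k} ue=∅
  B5: def={i,q} ue=∅
  B6: def={f,i} ue={i}
  B7: def={f,i} ue={i}

Backward fixpoint:
  live B0: ∅→{f}
  live B1: {f}→{f,k}
  live B2: {f,k}→{f}
  live B3: {f}→∅
  live B4: ∅→∅
  live B5: ∅→{i}
  live B6: {i}→{i}
  live B7: {i}→∅

Interfere edges:
  f: {i,k}
  i: {f}
  k: {f}
  q: ∅

Chromatic number:
  clique {f,i} ⇒ need ≥ 2
  assign f→c0 i→c1 k→c1 q→c0 — no edge inside a register ⇒ χ ≤ 2
  χ = 2

Answer: 2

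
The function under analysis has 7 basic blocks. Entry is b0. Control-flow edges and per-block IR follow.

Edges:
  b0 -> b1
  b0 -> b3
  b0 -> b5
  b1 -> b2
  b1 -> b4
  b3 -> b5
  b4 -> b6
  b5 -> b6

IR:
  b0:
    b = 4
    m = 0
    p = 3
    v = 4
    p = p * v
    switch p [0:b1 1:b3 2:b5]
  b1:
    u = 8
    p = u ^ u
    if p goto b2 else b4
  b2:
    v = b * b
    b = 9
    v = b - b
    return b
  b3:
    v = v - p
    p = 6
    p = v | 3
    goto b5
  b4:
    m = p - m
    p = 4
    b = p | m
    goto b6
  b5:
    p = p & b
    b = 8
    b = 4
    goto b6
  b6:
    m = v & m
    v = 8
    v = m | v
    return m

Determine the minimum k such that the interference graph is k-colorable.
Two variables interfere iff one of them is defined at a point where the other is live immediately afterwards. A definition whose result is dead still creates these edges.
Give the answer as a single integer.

Answer: 4

Analysis:
def/use:
  b0: def={b,m,p,v} ue=∅
  b1: def={p,u} ue=∅
  b2: def={b,v} ue={b}
  b3: def={p,v} ue={p,v}
  b4: def={b,m,p} ue={m,p}
  b5: def={b,p} ue={b,p}
  b6: def={m,v} ue={m,v}

Live sets:
  b0 li=∅ lo={b,m,p,v}
  b1 li={b,m,v} lo={b,m,p,v}
  b2 li={b} lo=∅
  b3 li={b,m,p,v} lo={b,m,p,v}
  b4 li={m,p,v} lo={m,v}
  b5 li={b,m,p,v} lo={m,v}
  b6 li={m,v} lo=∅

Interference:
  b — {m,p,u,v}
  m — {b,p,u,v}
  p — {b,m,v}
  u — {b,m,v}
  v — {b,m,p,u}

Colouring:
  {b,m,p,v} pairwise interfere (4-clique) ⇒ χ ≥ 4
  4-colouring: R0={b}  R1={m}  R2={v}  R3={p,u}
  χ = 4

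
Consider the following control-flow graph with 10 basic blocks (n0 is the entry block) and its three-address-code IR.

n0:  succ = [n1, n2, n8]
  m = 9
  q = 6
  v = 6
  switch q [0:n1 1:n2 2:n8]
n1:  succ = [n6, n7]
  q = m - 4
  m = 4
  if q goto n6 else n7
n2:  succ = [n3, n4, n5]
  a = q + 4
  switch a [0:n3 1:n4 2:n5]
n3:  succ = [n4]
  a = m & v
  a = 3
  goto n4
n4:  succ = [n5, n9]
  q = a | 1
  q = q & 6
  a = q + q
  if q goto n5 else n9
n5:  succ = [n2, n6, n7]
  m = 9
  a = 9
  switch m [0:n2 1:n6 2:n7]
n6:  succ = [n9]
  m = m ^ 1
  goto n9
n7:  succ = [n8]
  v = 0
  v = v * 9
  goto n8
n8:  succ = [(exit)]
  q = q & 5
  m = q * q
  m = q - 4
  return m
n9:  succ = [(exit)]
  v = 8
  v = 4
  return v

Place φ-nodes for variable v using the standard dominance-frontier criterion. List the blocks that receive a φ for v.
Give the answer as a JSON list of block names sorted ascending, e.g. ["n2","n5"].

idom tree: n1←n0 n2←n0 n3←n2 n4←n2 n5←n2 n6←n0 n7←n0 n8←n0 n9←n0
Dom∩ at merges:
  n2: preds {n0,n5}: {n0} ∩ {n0,n2,n5} = {n0}; idom=n0
  n4: preds {n2,n3}: {n0,n2} ∩ {n0,n2,n3} = {n0,n2}; idom=n2
  n5: preds {n2,n4}: {n0,n2} ∩ {n0,n2,n4} = {n0,n2}; idom=n2
  n6: preds {n1,n5}: {n0,n1} ∩ {n0,n2,n5} = {n0}; idom=n0
  n7: preds {n1,n5}: {n0,n1} ∩ {n0,n2,n5} = {n0}; idom=n0
  n8: preds {n0,n7}: {n0} ∩ {n0,n7} = {n0}; idom=n0
  n9: preds {n4,n6}: {n0,n2,n4} ∩ {n0,n6} = {n0}; idom=n0

Frontier:
  join n2 pred n0: · stop@n0
  join n2 pred n5: n5→n2 stop@n0
  join n4 pred n2: · stop@n2
  join n4 pred n3: n3 stop@n2
  join n5 pred n2: · stop@n2
  join n5 pred n4: n4 stop@n2
  join n6 pred n1: n1 stop@n0
  join n6 pred n5: n5→n2 stop@n0
  join n7 pred n1: n1 stop@n0
  join n7 pred n5: n5→n2 stop@n0
  join n8 pred n0: · stop@n0
  join n8 pred n7: n7 stop@n0
  join n9 pred n4: n4→n2 stop@n0
  join n9 pred n6: n6 stop@n0
  n0 → ∅
  n1 → {n6,n7}
  n2 → {n2,n6,n7,n9}
  n3 → {n4}
  n4 → {n5,n9}
  n5 → {n2,n6,n7}
  n6 → {n9}
  n7 → {n8}
  n8 → ∅
  n9 → ∅

φ for v: defs {n0,n7,n9}
  DF⁺ = {n8}

Answer: ["n8"]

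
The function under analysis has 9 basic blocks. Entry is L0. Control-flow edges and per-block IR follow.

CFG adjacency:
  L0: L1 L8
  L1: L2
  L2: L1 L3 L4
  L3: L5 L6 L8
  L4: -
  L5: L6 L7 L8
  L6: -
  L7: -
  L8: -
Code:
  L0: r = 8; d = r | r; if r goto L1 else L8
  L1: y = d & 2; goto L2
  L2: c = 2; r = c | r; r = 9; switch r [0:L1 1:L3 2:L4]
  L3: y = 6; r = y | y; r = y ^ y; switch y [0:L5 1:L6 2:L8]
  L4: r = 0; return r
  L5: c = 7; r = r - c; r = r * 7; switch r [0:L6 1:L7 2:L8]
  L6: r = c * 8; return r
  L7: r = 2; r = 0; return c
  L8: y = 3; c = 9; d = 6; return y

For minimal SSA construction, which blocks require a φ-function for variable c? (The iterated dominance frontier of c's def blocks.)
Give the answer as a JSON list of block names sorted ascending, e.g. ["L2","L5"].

Answer: ["L1", "L6", "L8"]

Working:
idom tree: L1←L0 L2←L1 L3←L2 L4←L2 L5←L3 L6←L3 L7←L5 L8←L0
Dom∩ at merges:
  L1: preds {L0,L2}: {L0} ∩ {L0,L1,L2} = {L0}; idom=L0
  L6: preds {L3,L5}: {L0,L1,L2,L3} ∩ {L0,L1,L2,L3,L5} = {L0,L1,L2,L3}; idom=L3
  L8: preds {L0,L3,L5}: {L0} ∩ {L0,L1,L2,L3} ∩ {L0,L1,L2,L3,L5} = {L0}; idom=L0

DF derivation:
  join L1 pred L0: · stop@L0
  join L1 pred L2: L2→L1 stop@L0
  join L6 pred L3: · stop@L3
  join L6 pred L5: L5 stop@L3
  join L8 pred L0: · stop@L0
  join L8 pred L3: L3→L2→L1 stop@L0
  join L8 pred L5: L5→L3→L2→L1 stop@L0
  L0 → ∅
  L1 → {L1,L8}
  L2 → {L1,L8}
  L3 → {L8}
  L4 → ∅
  L5 → {L6,L8}
  L6 → ∅
  L7 → ∅
  L8 → ∅

φ for c: defs {L2,L5,L8}
  DF⁺ = {L1,L6,L8}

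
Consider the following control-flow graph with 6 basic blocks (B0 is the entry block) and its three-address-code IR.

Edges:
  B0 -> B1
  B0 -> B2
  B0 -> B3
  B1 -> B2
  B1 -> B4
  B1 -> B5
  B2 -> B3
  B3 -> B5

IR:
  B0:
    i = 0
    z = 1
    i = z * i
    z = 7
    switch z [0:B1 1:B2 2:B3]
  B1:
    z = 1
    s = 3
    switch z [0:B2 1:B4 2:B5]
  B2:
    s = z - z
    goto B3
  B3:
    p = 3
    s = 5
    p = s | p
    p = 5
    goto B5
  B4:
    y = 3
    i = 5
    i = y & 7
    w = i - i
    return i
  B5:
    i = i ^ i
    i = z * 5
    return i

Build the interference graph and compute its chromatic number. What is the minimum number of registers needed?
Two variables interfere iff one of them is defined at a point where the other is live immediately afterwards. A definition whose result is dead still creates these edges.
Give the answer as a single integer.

Block summaries:
  B0: def={i,z} ue=∅
  B1: def={s,z} ue=∅
  B2: def={s} ue={z}
  B3: def={p,s} ue=∅
  B4: def={i,w,y} ue=∅
  B5: def={i} ue={i,z}

Live sets:
  live B0: ∅→{i,z}
  live B1: {i}→{i,z}
  live B2: {i,z}→{i,z}
  live B3: {i,z}→{i,z}
  live B4: ∅→∅
  live B5: {i,z}→∅

Interference:
  i↔{p,s,w,y,z}
  p↔{i,s,z}
  s↔{i,p,z}
  w↔{i}
  y↔{i}
  z↔{i,p,s}

Chromatic number:
  lower bound: {i,p,s,z} mutually conflict ⇒ χ ≥ 4
  4-colouring: r0={i}  r1={p,w,y}  r2={s}  r3={z}
  χ = 4

Answer: 4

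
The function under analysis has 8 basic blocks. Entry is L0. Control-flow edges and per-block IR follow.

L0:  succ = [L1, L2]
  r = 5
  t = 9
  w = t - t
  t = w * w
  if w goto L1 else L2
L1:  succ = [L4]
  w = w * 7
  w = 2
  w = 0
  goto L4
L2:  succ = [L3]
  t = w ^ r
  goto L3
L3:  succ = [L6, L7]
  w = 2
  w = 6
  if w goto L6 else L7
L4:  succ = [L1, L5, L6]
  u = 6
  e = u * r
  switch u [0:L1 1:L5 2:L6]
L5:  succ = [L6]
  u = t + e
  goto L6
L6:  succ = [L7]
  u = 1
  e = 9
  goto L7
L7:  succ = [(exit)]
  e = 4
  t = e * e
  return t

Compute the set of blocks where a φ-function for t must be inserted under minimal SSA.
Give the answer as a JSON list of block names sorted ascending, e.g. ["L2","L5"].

Answer: ["L6", "L7"]

Working:
idom tree: L1←L0 L2←L0 L3←L2 L4←L1 L5←L4 L6←L0 L7←L0
Dom at joins:
  L1: preds {L0,L4}: {L0} ∩ {L0,L1,L4} = {L0}; idom=L0
  L6: preds {L3,L4,L5}: {L0,L2,L3} ∩ {L0,L1,L4} ∩ {L0,L1,L4,L5} = {L0}; idom=L0
  L7: preds {L3,L6}: {L0,L2,L3} ∩ {L0,L6} = {L0}; idom=L0

Frontier:
  join L1 pred L0: · stop@L0
  join L1 pred L4: L4→L1 stop@L0
  join L6 pred L3: L3→L2 stop@L0
  join L6 pred L4: L4→L1 stop@L0
  join L6 pred L5: L5→L4→L1 stop@L0
  join L7 pred L3: L3→L2 stop@L0
  join L7 pred L6: L6 stop@L0
  DF(L0)=∅
  DF(L1)={L1,L6}
  DF(L2)={L6,L7}
  DF(L3)={L6,L7}
  DF(L4)={L1,L6}
  DF(L5)={L6}
  DF(L6)={L7}
  DF(L7)=∅

φ for t: defs {L0,L2,L7}
  DF⁺ = {L6,L7}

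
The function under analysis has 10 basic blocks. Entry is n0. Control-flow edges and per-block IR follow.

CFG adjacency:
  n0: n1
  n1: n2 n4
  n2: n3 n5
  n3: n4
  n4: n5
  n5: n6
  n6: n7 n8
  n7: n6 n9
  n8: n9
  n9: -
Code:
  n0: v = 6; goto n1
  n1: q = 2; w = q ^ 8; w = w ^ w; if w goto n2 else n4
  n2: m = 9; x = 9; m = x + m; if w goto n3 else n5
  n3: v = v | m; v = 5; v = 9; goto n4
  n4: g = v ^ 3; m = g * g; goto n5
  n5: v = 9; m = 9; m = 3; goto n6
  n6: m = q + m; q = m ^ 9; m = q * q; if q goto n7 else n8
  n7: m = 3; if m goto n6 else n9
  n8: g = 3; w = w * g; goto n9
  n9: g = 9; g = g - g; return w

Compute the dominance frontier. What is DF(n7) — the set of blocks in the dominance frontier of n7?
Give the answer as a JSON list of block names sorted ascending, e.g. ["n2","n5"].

Answer: ["n6", "n9"]

Derivation:
idom tree: n1←n0 n2←n1 n3←n2 n4←n1 n5←n1 n6←n5 n7←n6 n8←n6 n9←n6
Dom at joins:
  n4: preds {n1,n3}: {n0,n1} ∩ {n0,n1,n2,n3} = {n0,n1}; idom=n1
  n5: preds {n2,n4}: {n0,n1,n2} ∩ {n0,n1,n4} = {n0,n1}; idom=n1
  n6: preds {n5,n7}: {n0,n1,n5} ∩ {n0,n1,n5,n6,n7} = {n0,n1,n5}; idom=n5
  n9: preds {n7,n8}: {n0,n1,n5,n6,n7} ∩ {n0,n1,n5,n6,n8} = {n0,n1,n5,n6}; idom=n6

DF derivation:
  join n4 pred n1: · stop@n1
  join n4 pred n3: n3→n2 stop@n1
  join n5 pred n2: n2 stop@n1
  join n5 pred n4: n4 stop@n1
  join n6 pred n5: · stop@n5
  join n6 pred n7: n7→n6 stop@n5
  join n9 pred n7: n7 stop@n6
  join n9 pred n8: n8 stop@n6
  n0 → ∅
  n1 → ∅
  n2 → {n4,n5}
  n3 → {n4}
  n4 → {n5}
  n5 → ∅
  n6 → {n6}
  n7 → {n6,n9}
  n8 → {n9}
  n9 → ∅

DF(n7) = ["n6", "n9"]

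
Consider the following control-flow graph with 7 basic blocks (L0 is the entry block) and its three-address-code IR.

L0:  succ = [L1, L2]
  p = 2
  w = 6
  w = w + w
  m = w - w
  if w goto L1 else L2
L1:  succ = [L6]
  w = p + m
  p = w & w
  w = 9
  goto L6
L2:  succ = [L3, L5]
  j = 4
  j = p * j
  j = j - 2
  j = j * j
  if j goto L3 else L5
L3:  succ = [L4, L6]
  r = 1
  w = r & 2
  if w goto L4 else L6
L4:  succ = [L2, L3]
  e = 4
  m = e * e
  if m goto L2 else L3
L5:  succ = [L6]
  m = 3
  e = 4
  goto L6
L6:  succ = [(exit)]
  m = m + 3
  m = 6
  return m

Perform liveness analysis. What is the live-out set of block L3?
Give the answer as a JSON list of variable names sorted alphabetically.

Per-block:
  L0 def {m,p,w} use ∅
  L1 def {p,w} use {m,p}
  L2 def {j} use {p}
  L3 def {r,w} use ∅
  L4 def {e,m} use ∅
  L5 def {e,m} use ∅
  L6 def {m} use {m}

Live sets:
  L0: in=∅ out={m,p}
  L1: in={m,p} out={m}
  L2: in={m,p} out={m,p}
  L3: in={m,p} out={m,p}
  L4: in={p} out={m,p}
  L5: in=∅ out={m}
  L6: in={m} out=∅

live-out(L3) = ["m", "p"]

Answer: ["m", "p"]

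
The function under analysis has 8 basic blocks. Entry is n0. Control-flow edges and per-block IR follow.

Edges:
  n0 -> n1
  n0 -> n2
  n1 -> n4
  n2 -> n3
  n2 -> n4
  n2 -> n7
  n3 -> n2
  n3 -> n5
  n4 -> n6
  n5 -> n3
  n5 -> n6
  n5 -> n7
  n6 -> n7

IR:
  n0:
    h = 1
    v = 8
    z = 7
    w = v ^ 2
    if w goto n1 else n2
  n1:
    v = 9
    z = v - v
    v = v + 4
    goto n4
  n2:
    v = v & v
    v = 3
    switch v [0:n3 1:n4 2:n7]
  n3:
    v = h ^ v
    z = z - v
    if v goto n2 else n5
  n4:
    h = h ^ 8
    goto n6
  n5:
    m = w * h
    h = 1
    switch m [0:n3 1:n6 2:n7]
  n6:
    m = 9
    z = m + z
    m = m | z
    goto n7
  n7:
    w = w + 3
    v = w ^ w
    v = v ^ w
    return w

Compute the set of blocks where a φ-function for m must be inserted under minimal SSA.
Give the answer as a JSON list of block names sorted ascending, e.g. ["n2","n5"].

Answer: ["n2", "n3", "n4", "n6", "n7"]

Working:
idom tree: n1←n0 n2←n0 n3←n2 n4←n0 n5←n3 n6←n0 n7←n0
Join-block Dom:
  n2: preds {n0,n3}: {n0} ∩ {n0,n2,n3} = {n0}; idom=n0
  n3: preds {n2,n5}: {n0,n2} ∩ {n0,n2,n3,n5} = {n0,n2}; idom=n2
  n4: preds {n1,n2}: {n0,n1} ∩ {n0,n2} = {n0}; idom=n0
  n6: preds {n4,n5}: {n0,n4} ∩ {n0,n2,n3,n5} = {n0}; idom=n0
  n7: preds {n2,n5,n6}: {n0,n2} ∩ {n0,n2,n3,n5} ∩ {n0,n6} = {n0}; idom=n0

DF walk-up:
  join n2 pred n0: · stop@n0
  join n2 pred n3: n3→n2 stop@n0
  join n3 pred n2: · stop@n2
  join n3 pred n5: n5→n3 stop@n2
  join n4 pred n1: n1 stop@n0
  join n4 pred n2: n2 stop@n0
  join n6 pred n4: n4 stop@n0
  join n6 pred n5: n5→n3→n2 stop@n0
  join n7 pred n2: n2 stop@n0
  join n7 pred n5: n5→n3→n2 stop@n0
  join n7 pred n6: n6 stop@n0
  n0: DF=∅
  n1: DF={n4}
  n2: DF={n2,n4,n6,n7}
  n3: DF={n2,n3,n6,n7}
  n4: DF={n6}
  n5: DF={n3,n6,n7}
  n6: DF={n7}
  n7: DF=∅

φ for m: defs {n5,n6}
  DF⁺ = {n2,n3,n4,n6,n7}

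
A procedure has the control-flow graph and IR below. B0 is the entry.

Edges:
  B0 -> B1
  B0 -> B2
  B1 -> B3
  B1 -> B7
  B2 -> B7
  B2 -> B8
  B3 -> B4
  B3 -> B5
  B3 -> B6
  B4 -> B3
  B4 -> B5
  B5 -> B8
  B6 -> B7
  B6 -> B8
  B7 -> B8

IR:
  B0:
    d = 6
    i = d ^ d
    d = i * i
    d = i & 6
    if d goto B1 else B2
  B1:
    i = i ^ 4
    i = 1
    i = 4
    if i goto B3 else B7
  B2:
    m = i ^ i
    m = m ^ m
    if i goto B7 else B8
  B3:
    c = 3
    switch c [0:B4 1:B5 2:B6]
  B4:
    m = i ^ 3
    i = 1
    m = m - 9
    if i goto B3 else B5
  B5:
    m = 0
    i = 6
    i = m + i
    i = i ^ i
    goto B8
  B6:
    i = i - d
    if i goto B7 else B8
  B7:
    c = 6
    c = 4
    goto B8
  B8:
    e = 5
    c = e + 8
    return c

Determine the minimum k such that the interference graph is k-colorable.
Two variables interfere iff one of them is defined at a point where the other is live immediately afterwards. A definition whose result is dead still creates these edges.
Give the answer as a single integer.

def/use:
  B0 def {d,i} use ∅
  B1 def {i} use {i}
  B2 def {m} use {i}
  B3 def {c} use ∅
  B4 def {i,m} use {i}
  B5 def {i,m} use ∅
  B6 def {i} use {d,i}
  B7 def {c} use ∅
  B8 def {c,e} use ∅

Backward fixpoint:
  live B0: ∅→{d,i}
  live B1: {d,i}→{d,i}
  live B2: {i}→∅
  live B3: {d,i}→{d,i}
  live B4: {d,i}→{d,i}
  live B5: ∅→∅
  live B6: {d,i}→∅
  live B7: ∅→∅
  live B8: ∅→∅

Conflict graph:
  c — {d,i}
  d — {c,i,m}
  e — ∅
  i — {c,d,m}
  m — {d,i}

Colouring:
  lower bound: {c,d,i} mutually conflict ⇒ χ ≥ 3
  assign c→c2 d→c0 e→c0 i→c1 m→c2 — no edge inside a register ⇒ χ ≤ 3
  χ = 3

Answer: 3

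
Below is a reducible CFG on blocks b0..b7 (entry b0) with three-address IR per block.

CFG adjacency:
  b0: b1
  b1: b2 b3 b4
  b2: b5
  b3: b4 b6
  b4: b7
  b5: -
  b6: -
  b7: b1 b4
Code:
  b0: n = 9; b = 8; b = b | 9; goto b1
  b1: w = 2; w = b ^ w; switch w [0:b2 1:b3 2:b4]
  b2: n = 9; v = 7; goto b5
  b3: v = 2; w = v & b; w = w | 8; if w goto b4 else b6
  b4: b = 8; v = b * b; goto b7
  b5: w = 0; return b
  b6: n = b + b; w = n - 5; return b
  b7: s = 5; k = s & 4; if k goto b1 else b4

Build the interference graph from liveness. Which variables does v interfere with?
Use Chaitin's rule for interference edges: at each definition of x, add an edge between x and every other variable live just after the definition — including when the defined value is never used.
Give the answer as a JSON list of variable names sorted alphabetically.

Answer: ["b"]

Derivation:
Block summaries:
  b0: def={b,n} ue=∅
  b1: def={w} ue={b}
  b2: def={n,v} ue=∅
  b3: def={v,w} ue={b}
  b4: def={b,v} ue=∅
  b5: def={w} ue={b}
  b6: def={n,w} ue={b}
  b7: def={k,s} ue=∅

Liveness:
  live b0: ∅→{b}
  live b1: {b}→{b}
  live b2: {b}→{b}
  live b3: {b}→{b}
  live b4: ∅→{b}
  live b5: {b}→∅
  live b6: {b}→∅
  live b7: {b}→{b}

Interfere edges:
  b↔{k,n,s,v,w}
  k↔{b}
  n↔{b}
  s↔{b}
  v↔{b}
  w↔{b}

N(v) = ["b"]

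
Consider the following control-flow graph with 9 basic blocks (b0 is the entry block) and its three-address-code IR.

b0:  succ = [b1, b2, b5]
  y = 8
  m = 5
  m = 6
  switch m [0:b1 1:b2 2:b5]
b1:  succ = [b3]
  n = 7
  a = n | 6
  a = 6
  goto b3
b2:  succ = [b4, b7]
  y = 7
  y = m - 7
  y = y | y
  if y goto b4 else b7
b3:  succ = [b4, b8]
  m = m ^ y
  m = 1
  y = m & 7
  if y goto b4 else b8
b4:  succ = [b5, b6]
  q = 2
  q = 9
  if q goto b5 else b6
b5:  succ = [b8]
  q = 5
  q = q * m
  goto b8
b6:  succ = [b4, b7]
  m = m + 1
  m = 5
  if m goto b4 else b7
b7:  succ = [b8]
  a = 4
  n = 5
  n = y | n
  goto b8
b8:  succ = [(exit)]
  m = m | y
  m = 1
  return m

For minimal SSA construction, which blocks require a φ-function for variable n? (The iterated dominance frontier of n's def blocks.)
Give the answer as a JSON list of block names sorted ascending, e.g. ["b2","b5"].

idom tree: b1←b0 b2←b0 b3←b1 b4←b0 b5←b0 b6←b4 b7←b0 b8←b0
Dom at joins:
  b4: preds {b2,b3,b6}: {b0,b2} ∩ {b0,b1,b3} ∩ {b0,b4,b6} = {b0}; idom=b0
  b5: preds {b0,b4}: {b0} ∩ {b0,b4} = {b0}; idom=b0
  b7: preds {b2,b6}: {b0,b2} ∩ {b0,b4,b6} = {b0}; idom=b0
  b8: preds {b3,b5,b7}: {b0,b1,b3} ∩ {b0,b5} ∩ {b0,b7} = {b0}; idom=b0

Frontier:
  join b4 pred b2: b2 stop@b0
  join b4 pred b3: b3→b1 stop@b0
  join b4 pred b6: b6→b4 stop@b0
  join b5 pred b0: · stop@b0
  join b5 pred b4: b4 stop@b0
  join b7 pred b2: b2 stop@b0
  join b7 pred b6: b6→b4 stop@b0
  join b8 pred b3: b3→b1 stop@b0
  join b8 pred b5: b5 stop@b0
  join b8 pred b7: b7 stop@b0
  DF(b0)=∅
  DF(b1)={b4,b8}
  DF(b2)={b4,b7}
  DF(b3)={b4,b8}
  DF(b4)={b4,b5,b7}
  DF(b5)={b8}
  DF(b6)={b4,b7}
  DF(b7)={b8}
  DF(b8)=∅

φ for n: defs {b1,b7}
  DF⁺ = {b4,b5,b7,b8}

Answer: ["b4", "b5", "b7", "b8"]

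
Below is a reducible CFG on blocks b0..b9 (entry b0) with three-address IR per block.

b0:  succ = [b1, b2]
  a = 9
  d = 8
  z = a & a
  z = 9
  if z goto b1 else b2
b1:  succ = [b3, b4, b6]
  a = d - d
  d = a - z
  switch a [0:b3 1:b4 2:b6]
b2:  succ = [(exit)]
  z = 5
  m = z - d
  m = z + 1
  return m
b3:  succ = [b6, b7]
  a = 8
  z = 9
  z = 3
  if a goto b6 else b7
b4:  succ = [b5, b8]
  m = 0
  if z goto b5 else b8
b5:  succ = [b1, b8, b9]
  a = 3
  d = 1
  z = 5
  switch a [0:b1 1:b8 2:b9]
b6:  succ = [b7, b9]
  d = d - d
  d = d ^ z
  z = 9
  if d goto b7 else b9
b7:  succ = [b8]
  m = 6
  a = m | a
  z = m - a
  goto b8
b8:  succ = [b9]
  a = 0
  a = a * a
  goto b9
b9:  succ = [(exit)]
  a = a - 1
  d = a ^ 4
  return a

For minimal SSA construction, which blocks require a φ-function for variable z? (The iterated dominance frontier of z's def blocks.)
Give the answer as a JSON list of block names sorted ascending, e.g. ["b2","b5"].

Answer: ["b1", "b6", "b7", "b8", "b9"]

Analysis:
idom tree: b1←b0 b2←b0 b3←b1 b4←b1 b5←b4 b6←b1 b7←b1 b8←b1 b9←b1
Dom at joins:
  b1: preds {b0,b5}: {b0} ∩ {b0,b1,b4,b5} = {b0}; idom=b0
  b6: preds {b1,b3}: {b0,b1} ∩ {b0,b1,b3} = {b0,b1}; idom=b1
  b7: preds {b3,b6}: {b0,b1,b3} ∩ {b0,b1,b6} = {b0,b1}; idom=b1
  b8: preds {b4,b5,b7}: {b0,b1,b4} ∩ {b0,b1,b4,b5} ∩ {b0,b1,b7} = {b0,b1}; idom=b1
  b9: preds {b5,b6,b8}: {b0,b1,b4,b5} ∩ {b0,b1,b6} ∩ {b0,b1,b8} = {b0,b1}; idom=b1

Frontier:
  join b1 pred b0: · stop@b0
  join b1 pred b5: b5→b4→b1 stop@b0
  join b6 pred b1: · stop@b1
  join b6 pred b3: b3 stop@b1
  join b7 pred b3: b3 stop@b1
  join b7 pred b6: b6 stop@b1
  join b8 pred b4: b4 stop@b1
  join b8 pred b5: b5→b4 stop@b1
  join b8 pred b7: b7 stop@b1
  join b9 pred b5: b5→b4 stop@b1
  join b9 pred b6: b6 stop@b1
  join b9 pred b8: b8 stop@b1
  b0 → ∅
  b1 → {b1}
  b2 → ∅
  b3 → {b6,b7}
  b4 → {b1,b8,b9}
  b5 → {b1,b8,b9}
  b6 → {b7,b9}
  b7 → {b8}
  b8 → {b9}
  b9 → ∅

φ for z: defs {b0,b2,b3,b5,b6,b7}
  DF⁺ = {b1,b6,b7,b8,b9}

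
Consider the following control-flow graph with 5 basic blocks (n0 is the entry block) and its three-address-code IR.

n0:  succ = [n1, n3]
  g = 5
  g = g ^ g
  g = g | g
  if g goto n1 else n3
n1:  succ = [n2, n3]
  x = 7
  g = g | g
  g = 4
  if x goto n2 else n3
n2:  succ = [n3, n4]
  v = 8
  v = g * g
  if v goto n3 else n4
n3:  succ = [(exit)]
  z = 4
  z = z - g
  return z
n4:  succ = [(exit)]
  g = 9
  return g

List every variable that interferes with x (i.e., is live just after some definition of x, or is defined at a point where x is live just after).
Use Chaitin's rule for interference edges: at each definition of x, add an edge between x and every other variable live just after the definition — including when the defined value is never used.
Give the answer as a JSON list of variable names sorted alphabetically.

Answer: ["g"]

Analysis:
def/use:
  n0: def={g} ue=∅
  n1: def={g,x} ue={g}
  n2: def={v} ue={g}
  n3: def={z} ue={g}
  n4: def={g} ue=∅

Liveness:
  live n0: ∅→{g}
  live n1: {g}→{g}
  live n2: {g}→{g}
  live n3: {g}→∅
  live n4: ∅→∅

Conflict graph:
  g: {v,x,z}
  v: {g}
  x: {g}
  z: {g}

N(x) = ["g"]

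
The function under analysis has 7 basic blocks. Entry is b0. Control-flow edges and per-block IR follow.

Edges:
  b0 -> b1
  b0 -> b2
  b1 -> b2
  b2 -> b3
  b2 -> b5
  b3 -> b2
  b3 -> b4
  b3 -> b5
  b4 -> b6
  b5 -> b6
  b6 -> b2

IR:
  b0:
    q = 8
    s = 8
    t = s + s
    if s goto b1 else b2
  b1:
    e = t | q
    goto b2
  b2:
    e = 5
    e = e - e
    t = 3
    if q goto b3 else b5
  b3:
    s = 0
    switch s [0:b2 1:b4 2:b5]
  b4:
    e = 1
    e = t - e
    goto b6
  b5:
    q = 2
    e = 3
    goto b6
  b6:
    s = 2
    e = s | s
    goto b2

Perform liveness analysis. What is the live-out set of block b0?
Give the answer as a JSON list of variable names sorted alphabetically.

Answer: ["q", "t"]

Derivation:
Block summaries:
  b0: def={q,s,t} ue=∅
  b1: def={e} ue={q,t}
  b2: def={e,t} ue={q}
  b3: def={s} ue=∅
  b4: def={e} ue={t}
  b5: def={e,q} ue=∅
  b6: def={e,s} ue=∅

Live sets:
  b0 li=∅ lo={q,t}
  b1 li={q,t} lo={q}
  b2 li={q} lo={q,t}
  b3 li={q,t} lo={q,t}
  b4 li={q,t} lo={q}
  b5 li=∅ lo={q}
  b6 li={q} lo={q}

live-out(b0) = ["q", "t"]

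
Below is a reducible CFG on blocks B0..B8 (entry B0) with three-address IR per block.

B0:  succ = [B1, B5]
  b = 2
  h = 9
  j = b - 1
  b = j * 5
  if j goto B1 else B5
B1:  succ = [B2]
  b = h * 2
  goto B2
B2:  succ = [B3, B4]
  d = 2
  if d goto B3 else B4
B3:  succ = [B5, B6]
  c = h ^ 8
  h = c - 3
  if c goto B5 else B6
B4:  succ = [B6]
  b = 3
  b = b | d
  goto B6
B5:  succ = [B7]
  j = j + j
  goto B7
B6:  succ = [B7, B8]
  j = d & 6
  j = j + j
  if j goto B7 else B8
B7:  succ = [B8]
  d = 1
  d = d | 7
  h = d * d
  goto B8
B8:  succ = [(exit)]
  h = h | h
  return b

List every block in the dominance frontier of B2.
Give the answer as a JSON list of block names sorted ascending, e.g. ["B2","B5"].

idom tree: B1←B0 B2←B1 B3←B2 B4←B2 B5←B0 B6←B2 B7←B0 B8←B0
Join-block Dom:
  B5: preds {B0,B3}: {B0} ∩ {B0,B1,B2,B3} = {B0}; idom=B0
  B6: preds {B3,B4}: {B0,B1,B2,B3} ∩ {B0,B1,B2,B4} = {B0,B1,B2}; idom=B2
  B7: preds {B5,B6}: {B0,B5} ∩ {B0,B1,B2,B6} = {B0}; idom=B0
  B8: preds {B6,B7}: {B0,B1,B2,B6} ∩ {B0,B7} = {B0}; idom=B0

DF walk-up:
  B5←B0: walk · to B0
  B5←B3: walk B3→B2→B1 to B0
  B6←B3: walk B3 to B2
  B6←B4: walk B4 to B2
  B7←B5: walk B5 to B0
  B7←B6: walk B6→B2→B1 to B0
  B8←B6: walk B6→B2→B1 to B0
  B8←B7: walk B7 to B0
  DF(B0)=∅
  DF(B1)={B5,B7,B8}
  DF(B2)={B5,B7,B8}
  DF(B3)={B5,B6}
  DF(B4)={B6}
  DF(B5)={B7}
  DF(B6)={B7,B8}
  DF(B7)={B8}
  DF(B8)=∅

DF(B2) = ["B5", "B7", "B8"]

Answer: ["B5", "B7", "B8"]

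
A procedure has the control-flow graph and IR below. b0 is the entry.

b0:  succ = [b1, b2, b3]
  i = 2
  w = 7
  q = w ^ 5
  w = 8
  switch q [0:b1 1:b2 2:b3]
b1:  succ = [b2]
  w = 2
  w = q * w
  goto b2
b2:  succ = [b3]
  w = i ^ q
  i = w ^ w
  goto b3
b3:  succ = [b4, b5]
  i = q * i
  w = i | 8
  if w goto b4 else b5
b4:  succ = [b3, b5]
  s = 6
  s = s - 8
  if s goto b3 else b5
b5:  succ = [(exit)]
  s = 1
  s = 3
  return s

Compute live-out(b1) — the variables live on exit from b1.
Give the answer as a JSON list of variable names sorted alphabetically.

Per-block:
  b0: def={i,q,w} ue=∅
  b1: def={w} ue={q}
  b2: def={i,w} ue={i,q}
  b3: def={i,w} ue={i,q}
  b4: def={s} ue=∅
  b5: def={s} ue=∅

Backward fixpoint:
  b0: in=∅ out={i,q}
  b1: in={i,q} out={i,q}
  b2: in={i,q} out={i,q}
  b3: in={i,q} out={i,q}
  b4: in={i,q} out={i,q}
  b5: in=∅ out=∅

live-out(b1) = ["i", "q"]

Answer: ["i", "q"]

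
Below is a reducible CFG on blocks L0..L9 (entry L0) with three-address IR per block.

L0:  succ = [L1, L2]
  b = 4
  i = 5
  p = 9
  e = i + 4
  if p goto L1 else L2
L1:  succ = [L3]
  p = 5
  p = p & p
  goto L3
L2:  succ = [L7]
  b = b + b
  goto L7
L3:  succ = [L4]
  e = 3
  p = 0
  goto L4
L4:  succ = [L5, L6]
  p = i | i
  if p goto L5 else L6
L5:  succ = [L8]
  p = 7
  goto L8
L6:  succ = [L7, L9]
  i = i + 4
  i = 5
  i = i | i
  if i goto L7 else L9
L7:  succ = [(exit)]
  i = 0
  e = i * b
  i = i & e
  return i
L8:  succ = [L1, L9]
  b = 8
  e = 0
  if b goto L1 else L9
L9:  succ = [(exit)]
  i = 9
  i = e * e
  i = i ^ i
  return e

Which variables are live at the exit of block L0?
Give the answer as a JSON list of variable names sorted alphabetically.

def/use:
  L0: def={b,e,i,p} ue=∅
  L1: def={p} ue=∅
  L2: def={b} ue={b}
  L3: def={e,p} ue=∅
  L4: def={p} ue={i}
  L5: def={p} ue=∅
  L6: def={i} ue={i}
  L7: def={e,i} ue={b}
  L8: def={b,e} ue=∅
  L9: def={i} ue={e}

Backward fixpoint:
  L0 li=∅ lo={b,i}
  L1 li={b,i} lo={b,i}
  L2 li={b} lo={b}
  L3 li={b,i} lo={b,e,i}
  L4 li={b,e,i} lo={b,e,i}
  L5 li={i} lo={i}
  L6 li={b,e,i} lo={b,e}
  L7 li={b} lo=∅
  L8 li={i} lo={b,e,i}
  L9 li={e} lo=∅

live-out(L0) = ["b", "i"]

Answer: ["b", "i"]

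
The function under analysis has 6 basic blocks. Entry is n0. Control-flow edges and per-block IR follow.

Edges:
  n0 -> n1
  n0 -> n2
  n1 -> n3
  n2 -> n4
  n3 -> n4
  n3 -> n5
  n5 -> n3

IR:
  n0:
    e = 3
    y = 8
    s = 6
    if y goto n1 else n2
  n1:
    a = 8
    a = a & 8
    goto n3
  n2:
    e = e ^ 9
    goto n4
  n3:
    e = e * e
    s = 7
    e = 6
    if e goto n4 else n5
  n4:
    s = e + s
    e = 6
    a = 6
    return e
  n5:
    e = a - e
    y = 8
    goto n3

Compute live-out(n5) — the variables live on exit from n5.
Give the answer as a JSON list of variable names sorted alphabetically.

def/use:
  n0: def={e,s,y} ue=∅
  n1: def={a} ue=∅
  n2: def={e} ue={e}
  n3: def={e,s} ue={e}
  n4: def={a,e,s} ue={e,s}
  n5: def={e,y} ue={a,e}

Live sets:
  live n0: ∅→{e,s}
  live n1: {e}→{a,e}
  live n2: {e,s}→{e,s}
  live n3: {a,e}→{a,e,s}
  live n4: {e,s}→∅
  live n5: {a,e}→{a,e}

live-out(n5) = ["a", "e"]

Answer: ["a", "e"]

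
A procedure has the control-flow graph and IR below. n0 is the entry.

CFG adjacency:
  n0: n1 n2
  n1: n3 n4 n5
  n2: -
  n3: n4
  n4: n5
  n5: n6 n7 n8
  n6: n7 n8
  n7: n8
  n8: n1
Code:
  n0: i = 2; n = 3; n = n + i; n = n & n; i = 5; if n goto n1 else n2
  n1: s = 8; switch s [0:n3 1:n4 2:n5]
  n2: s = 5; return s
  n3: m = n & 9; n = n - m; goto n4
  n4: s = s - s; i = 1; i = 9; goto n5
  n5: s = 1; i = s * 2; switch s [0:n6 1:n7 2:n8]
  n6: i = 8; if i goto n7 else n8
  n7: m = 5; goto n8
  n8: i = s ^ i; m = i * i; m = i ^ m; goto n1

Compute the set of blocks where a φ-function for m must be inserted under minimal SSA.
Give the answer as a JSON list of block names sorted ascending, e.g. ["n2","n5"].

Answer: ["n1", "n4", "n5", "n8"]

Analysis:
idom tree: n1←n0 n2←n0 n3←n1 n4←n1 n5←n1 n6←n5 n7←n5 n8←n5
Join-block Dom:
  n1: preds {n0,n8}: {n0} ∩ {n0,n1,n5,n8} = {n0}; idom=n0
  n4: preds {n1,n3}: {n0,n1} ∩ {n0,n1,n3} = {n0,n1}; idom=n1
  n5: preds {n1,n4}: {n0,n1} ∩ {n0,n1,n4} = {n0,n1}; idom=n1
  n7: preds {n5,n6}: {n0,n1,n5} ∩ {n0,n1,n5,n6} = {n0,n1,n5}; idom=n5
  n8: preds {n5,n6,n7}: {n0,n1,n5} ∩ {n0,n1,n5,n6} ∩ {n0,n1,n5,n7} = {n0,n1,n5}; idom=n5

DF derivation:
  join n1 pred n0: · stop@n0
  join n1 pred n8: n8→n5→n1 stop@n0
  join n4 pred n1: · stop@n1
  join n4 pred n3: n3 stop@n1
  join n5 pred n1: · stop@n1
  join n5 pred n4: n4 stop@n1
  join n7 pred n5: · stop@n5
  join n7 pred n6: n6 stop@n5
  join n8 pred n5: · stop@n5
  join n8 pred n6: n6 stop@n5
  join n8 pred n7: n7 stop@n5
  DF(n0)=∅
  DF(n1)={n1}
  DF(n2)=∅
  DF(n3)={n4}
  DF(n4)={n5}
  DF(n5)={n1}
  DF(n6)={n7,n8}
  DF(n7)={n8}
  DF(n8)={n1}

φ for m: defs {n3,n7,n8}
  DF⁺ = {n1,n4,n5,n8}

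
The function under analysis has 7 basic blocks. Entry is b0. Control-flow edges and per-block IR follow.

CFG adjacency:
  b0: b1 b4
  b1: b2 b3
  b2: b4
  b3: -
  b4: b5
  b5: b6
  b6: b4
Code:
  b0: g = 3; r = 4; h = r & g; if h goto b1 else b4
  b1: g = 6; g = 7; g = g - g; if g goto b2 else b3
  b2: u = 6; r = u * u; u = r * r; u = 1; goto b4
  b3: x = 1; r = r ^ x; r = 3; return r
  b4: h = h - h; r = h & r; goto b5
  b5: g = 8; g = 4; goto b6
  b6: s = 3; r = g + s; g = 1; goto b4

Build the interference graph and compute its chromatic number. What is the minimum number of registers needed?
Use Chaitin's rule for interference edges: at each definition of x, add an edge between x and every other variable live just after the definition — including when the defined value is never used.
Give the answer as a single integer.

def/use:
  b0: {g,h,r} / ∅
  b1: {g} / ∅
  b2: {r,u} / ∅
  b3: {r,x} / {r}
  b4: {h,r} / {h,r}
  b5: {g} / ∅
  b6: {g,r,s} / {g}

Backward fixpoint:
  b0 li=∅ lo={h,r}
  b1 li={h,r} lo={h,r}
  b2 li={h} lo={h,r}
  b3 li={r} lo=∅
  b4 li={h,r} lo={h}
  b5 li={h} lo={g,h}
  b6 li={g,h} lo={h,r}

Interference:
  g — {h,r,s}
  h — {g,r,s,u}
  r — {g,h,u,x}
  s — {g,h}
  u — {h,r}
  x — {r}

Registers:
  lower bound: {g,h,r} mutually conflict ⇒ χ ≥ 3
  3-colouring: r0={h,x}  r1={r,s}  r2={g,u}
  χ = 3

Answer: 3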